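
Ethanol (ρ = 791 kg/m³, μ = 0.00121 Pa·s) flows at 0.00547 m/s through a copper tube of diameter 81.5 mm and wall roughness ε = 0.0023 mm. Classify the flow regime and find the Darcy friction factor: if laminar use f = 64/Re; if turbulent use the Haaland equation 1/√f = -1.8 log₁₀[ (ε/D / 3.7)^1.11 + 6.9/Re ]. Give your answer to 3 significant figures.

Re = ρVD/μ = 791·0.00547·0.0815/0.00121 = 291.4.
Re < 2300 → laminar, so f = 64/Re = 0.2196 (roughness is irrelevant in laminar flow).

f ≈ 0.220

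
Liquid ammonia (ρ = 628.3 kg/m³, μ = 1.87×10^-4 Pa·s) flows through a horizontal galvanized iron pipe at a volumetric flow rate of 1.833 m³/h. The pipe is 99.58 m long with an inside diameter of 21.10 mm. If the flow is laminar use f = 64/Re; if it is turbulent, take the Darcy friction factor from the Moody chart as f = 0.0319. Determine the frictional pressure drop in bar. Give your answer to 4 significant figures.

Q = 1.833 m³/h = 1.833/3600 = 0.0005092 m³/s.
Cross-sectional area A = πD²/4 = π(0.0211)²/4 = 0.0003497 m²; mean velocity V = Q/A = 0.0005092/0.0003497 = 1.456 m/s.
Reynolds number Re = ρVD/μ = 628.3 · 1.456 · 0.0211 / 0.000187 = 1.032e+05.
Re > 4000 → turbulent; use the Moody-chart value f = 0.0319.
Darcy-Weisbach: ΔP = f(L/D)(ρV²/2) = 0.0319·(99.58/0.0211)·(628.3·1.456²/2) = 0.0319·4719·666.1 = 1.003e+05 Pa.
ΔP = 1.003e+05 Pa = 1.003 bar.

ΔP ≈ 1.003 bar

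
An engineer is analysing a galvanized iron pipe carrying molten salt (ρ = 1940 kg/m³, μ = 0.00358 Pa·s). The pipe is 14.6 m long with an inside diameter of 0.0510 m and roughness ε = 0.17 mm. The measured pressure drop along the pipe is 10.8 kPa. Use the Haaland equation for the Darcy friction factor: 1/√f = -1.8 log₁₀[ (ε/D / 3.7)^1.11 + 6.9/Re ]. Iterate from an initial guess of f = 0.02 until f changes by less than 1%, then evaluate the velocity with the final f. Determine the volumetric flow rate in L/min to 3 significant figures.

Rearranging Darcy-Weisbach: V = √(2·ΔP·D/(f·L·ρ)). With ε/D = 0.00017/0.051 = 0.00333, iterate starting from f = 0.02:
  f = 0.02 → V = √(2·1.08e+04·0.051/(0.02·14.6·1940)) = 1.395 m/s; Re = ρVD/μ = 3.854e+04; f → 0.02967
  f = 0.02967 → V = 1.145 m/s; Re = 3.164e+04; f → 0.03019
  f = 0.03019 → V = 1.135 m/s; Re = 3.137e+04; f → 0.03021
Converged (Δf/f < 1%). With the final f = 0.03021: V = √(2·1.08e+04·0.051/(0.03021·14.6·1940)) = 1.135 m/s.
Q = V·A = 1.135·(π/4·0.051²) = 0.002318 m³/s = 139 L/min.

Q ≈ 139 L/min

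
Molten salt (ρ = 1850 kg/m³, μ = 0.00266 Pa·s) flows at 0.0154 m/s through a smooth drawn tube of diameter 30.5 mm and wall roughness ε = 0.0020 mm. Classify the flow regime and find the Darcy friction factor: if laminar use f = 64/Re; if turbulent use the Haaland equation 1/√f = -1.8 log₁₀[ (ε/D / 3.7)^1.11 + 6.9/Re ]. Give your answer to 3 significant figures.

f ≈ 0.196

Re = ρVD/μ = 1850·0.0154·0.0305/0.00266 = 326.7.
Re < 2300 → laminar, so f = 64/Re = 0.1959 (roughness is irrelevant in laminar flow).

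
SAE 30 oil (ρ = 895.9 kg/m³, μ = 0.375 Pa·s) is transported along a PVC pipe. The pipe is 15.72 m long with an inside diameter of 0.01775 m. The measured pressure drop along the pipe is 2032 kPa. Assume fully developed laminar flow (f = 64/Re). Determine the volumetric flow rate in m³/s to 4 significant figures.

Q ≈ 8.398×10^-4 m³/s

For laminar flow, f = 64/Re with Re = ρVD/μ, so Darcy-Weisbach reduces to ΔP = 32μLV/D². Solving for V: V = ΔP·D²/(32μL) = 2.032e+06·(0.01775)²/(32·0.375·15.72) = 3.394 m/s.
Check: Re = ρVD/μ = 895.9·3.394·0.01775/0.375 = 143.9 < 2300, so the laminar assumption holds.
Q = V·A = 3.394·(π/4·0.01775²) = 0.0008398 m³/s = 8.398×10^-4 m³/s.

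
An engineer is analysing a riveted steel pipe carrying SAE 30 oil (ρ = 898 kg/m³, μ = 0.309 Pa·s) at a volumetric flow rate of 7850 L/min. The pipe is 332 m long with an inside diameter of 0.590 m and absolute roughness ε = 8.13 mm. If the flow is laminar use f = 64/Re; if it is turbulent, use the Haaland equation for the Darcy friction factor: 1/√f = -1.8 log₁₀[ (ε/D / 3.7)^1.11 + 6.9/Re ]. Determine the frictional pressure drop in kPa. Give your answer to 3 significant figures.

Q = 7850 L/min = 7850/60000 = 0.1308 m³/s.
Cross-sectional area A = πD²/4 = π(0.59)²/4 = 0.2734 m²; mean velocity V = Q/A = 0.1308/0.2734 = 0.4785 m/s.
Reynolds number Re = ρVD/μ = 898 · 0.4785 · 0.59 / 0.309 = 820.5.
Re < 2300 → laminar flow, so f = 64/Re = 64/820.5 = 0.078 (the turbulent correlation is not needed).
Darcy-Weisbach: ΔP = f(L/D)(ρV²/2) = 0.078·(332/0.59)·(898·0.4785²/2) = 0.078·562.7·102.8 = 4513 Pa.
ΔP = 4513 Pa = 4.51 kPa.

ΔP ≈ 4.51 kPa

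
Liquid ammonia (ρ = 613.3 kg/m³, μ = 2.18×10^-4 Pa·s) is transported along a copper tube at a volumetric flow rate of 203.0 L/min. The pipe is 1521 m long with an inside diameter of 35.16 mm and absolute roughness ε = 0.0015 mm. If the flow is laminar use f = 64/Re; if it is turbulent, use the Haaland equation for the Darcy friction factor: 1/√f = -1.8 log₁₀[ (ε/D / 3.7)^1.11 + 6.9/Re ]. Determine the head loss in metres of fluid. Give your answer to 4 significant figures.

Q = 203.0 L/min = 203.0/60000 = 0.003383 m³/s.
Cross-sectional area A = πD²/4 = π(0.03516)²/4 = 0.0009709 m²; mean velocity V = Q/A = 0.003383/0.0009709 = 3.485 m/s.
Reynolds number Re = ρVD/μ = 613.3 · 3.485 · 0.03516 / 0.000218 = 3.447e+05.
Re > 4000 → turbulent. Relative roughness ε/D = 1.5e-06/0.03516 = 4.27e-05. Haaland: 1/√f = -1.8 log₁₀[(4.27e-05/3.7)^1.11 + 6.9/3.447e+05] = -1.8 log₁₀[3.3e-06 + 2e-05] = 8.338, so f = 0.01438.
Darcy-Weisbach: ΔP = f(L/D)(ρV²/2) = 0.01438·(1521/0.03516)·(613.3·3.485²/2) = 0.01438·4.326e+04·3724 = 2.317e+06 Pa.
Head loss h_f = ΔP/(ρg) = 2.317e+06/(613.3·9.81) = 385.1 m.

h_f ≈ 385.1 m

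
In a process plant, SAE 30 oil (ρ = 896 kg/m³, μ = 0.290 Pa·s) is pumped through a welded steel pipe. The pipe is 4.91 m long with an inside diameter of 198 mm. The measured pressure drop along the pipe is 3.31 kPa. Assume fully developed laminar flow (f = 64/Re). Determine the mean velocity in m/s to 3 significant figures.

V ≈ 2.85 m/s

For laminar flow, f = 64/Re with Re = ρVD/μ, so Darcy-Weisbach reduces to ΔP = 32μLV/D². Solving for V: V = ΔP·D²/(32μL) = 3310·(0.198)²/(32·0.29·4.91) = 2.848 m/s.
Check: Re = ρVD/μ = 896·2.848·0.198/0.29 = 1742 < 2300, so the laminar assumption holds.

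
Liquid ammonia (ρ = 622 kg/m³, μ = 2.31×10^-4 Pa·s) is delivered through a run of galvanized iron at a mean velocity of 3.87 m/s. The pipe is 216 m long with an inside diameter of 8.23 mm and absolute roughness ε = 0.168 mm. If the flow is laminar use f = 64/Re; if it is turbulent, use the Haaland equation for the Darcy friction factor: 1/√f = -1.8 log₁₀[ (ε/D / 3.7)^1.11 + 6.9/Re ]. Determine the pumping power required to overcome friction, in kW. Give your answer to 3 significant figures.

Reynolds number Re = ρVD/μ = 622 · 3.87 · 0.00823 / 0.000231 = 8.576e+04.
Re > 4000 → turbulent. Relative roughness ε/D = 0.000168/0.00823 = 0.0204. Haaland: 1/√f = -1.8 log₁₀[(0.0204/3.7)^1.11 + 6.9/8.576e+04] = -1.8 log₁₀[0.00311 + 8.05e-05] = 4.492, so f = 0.04956.
Darcy-Weisbach: ΔP = f(L/D)(ρV²/2) = 0.04956·(216/0.00823)·(622·3.87²/2) = 0.04956·2.625e+04·4658 = 6.058e+06 Pa.
Q = V·A = 3.87·5.32e-05 = 0.0002059 m³/s.
Pumping power P = QΔP = 0.0002059·6.058e+06 = 1247 W = 1.25 kW.

P ≈ 1.25 kW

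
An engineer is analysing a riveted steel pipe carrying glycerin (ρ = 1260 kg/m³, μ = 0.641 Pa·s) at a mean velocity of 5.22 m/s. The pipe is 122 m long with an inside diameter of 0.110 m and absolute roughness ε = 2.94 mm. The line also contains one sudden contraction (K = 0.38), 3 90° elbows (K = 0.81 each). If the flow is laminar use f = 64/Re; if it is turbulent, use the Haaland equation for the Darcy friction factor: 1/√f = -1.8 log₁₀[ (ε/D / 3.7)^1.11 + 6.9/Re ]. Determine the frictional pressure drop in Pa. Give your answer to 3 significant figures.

ΔP ≈ 1.13×10^6 Pa

Reynolds number Re = ρVD/μ = 1260 · 5.22 · 0.11 / 0.641 = 1129.
Re < 2300 → laminar flow, so f = 64/Re = 64/1129 = 0.0567 (the turbulent correlation is not needed).
Total minor-loss coefficient ΣK = 1·0.38 + 3·0.81 = 2.81.
ΔP = [f·L/D + ΣK]·(ρV²/2) = [0.0567·122/0.11 + 2.81]·(1260·5.22²/2) = [62.89 + 2.81]·1.717e+04 = 1.128e+06 Pa.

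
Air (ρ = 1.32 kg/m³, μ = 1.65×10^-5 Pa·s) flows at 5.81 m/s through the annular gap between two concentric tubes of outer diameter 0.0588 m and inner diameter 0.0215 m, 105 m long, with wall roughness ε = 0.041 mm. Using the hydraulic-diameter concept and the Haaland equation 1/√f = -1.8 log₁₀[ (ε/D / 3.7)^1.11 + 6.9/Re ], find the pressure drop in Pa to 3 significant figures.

Hydraulic diameter D_h = 4A/P = D_o - D_i = 0.0588 - 0.0215 = 0.0373 m.
Re = ρVD_h/μ = 1.32·5.81·0.0373/1.65e-05 = 1.734e+04.
ε/D_h = 4.1e-05/0.0373 = 0.0011; Haaland gives 1/√f = -1.8 log₁₀[0.000122+0.000398] = 5.912, so f = 0.02861.
ΔP = f(L/D_h)(ρV²/2) = 0.02861·105/0.0373·22.28 = 1794 Pa.

ΔP ≈ 1790 Pa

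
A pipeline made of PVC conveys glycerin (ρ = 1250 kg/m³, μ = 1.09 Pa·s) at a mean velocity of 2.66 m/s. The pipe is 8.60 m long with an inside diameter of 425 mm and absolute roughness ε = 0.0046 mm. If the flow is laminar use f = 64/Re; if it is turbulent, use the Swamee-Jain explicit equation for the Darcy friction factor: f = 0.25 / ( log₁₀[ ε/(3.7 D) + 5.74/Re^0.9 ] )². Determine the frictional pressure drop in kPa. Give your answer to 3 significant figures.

ΔP ≈ 4.42 kPa

Reynolds number Re = ρVD/μ = 1250 · 2.66 · 0.425 / 1.09 = 1296.
Re < 2300 → laminar flow, so f = 64/Re = 64/1296 = 0.04937 (the turbulent correlation is not needed).
Darcy-Weisbach: ΔP = f(L/D)(ρV²/2) = 0.04937·(8.6/0.425)·(1250·2.66²/2) = 0.04937·20.24·4422 = 4418 Pa.
ΔP = 4418 Pa = 4.42 kPa.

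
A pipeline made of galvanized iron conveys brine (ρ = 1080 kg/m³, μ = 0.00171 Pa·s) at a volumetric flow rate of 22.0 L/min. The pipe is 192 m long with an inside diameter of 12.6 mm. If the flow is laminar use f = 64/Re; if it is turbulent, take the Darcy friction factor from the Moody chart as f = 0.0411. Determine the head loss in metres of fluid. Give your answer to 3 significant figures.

h_f ≈ 276 m

Q = 22.0 L/min = 22.0/60000 = 0.0003667 m³/s.
Cross-sectional area A = πD²/4 = π(0.0126)²/4 = 0.0001247 m²; mean velocity V = Q/A = 0.0003667/0.0001247 = 2.941 m/s.
Reynolds number Re = ρVD/μ = 1080 · 2.941 · 0.0126 / 0.00171 = 2.34e+04.
Re > 4000 → turbulent; use the Moody-chart value f = 0.0411.
Darcy-Weisbach: ΔP = f(L/D)(ρV²/2) = 0.0411·(192/0.0126)·(1080·2.941²/2) = 0.0411·1.524e+04·4670 = 2.924e+06 Pa.
Head loss h_f = ΔP/(ρg) = 2.924e+06/(1080·9.81) = 276 m.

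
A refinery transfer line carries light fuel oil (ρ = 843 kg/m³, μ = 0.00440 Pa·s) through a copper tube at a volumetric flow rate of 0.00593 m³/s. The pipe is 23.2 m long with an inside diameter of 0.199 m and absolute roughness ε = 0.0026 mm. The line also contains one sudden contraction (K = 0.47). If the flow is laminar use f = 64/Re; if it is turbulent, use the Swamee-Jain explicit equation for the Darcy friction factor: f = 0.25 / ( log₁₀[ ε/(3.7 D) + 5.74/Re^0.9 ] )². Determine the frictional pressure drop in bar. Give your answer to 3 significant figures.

Cross-sectional area A = πD²/4 = π(0.199)²/4 = 0.0311 m²; mean velocity V = Q/A = 0.00593/0.0311 = 0.1907 m/s.
Reynolds number Re = ρVD/μ = 843 · 0.1907 · 0.199 / 0.0044 = 7269.
Re > 4000 → turbulent. Relative roughness ε/D = 2.6e-06/0.199 = 1.31e-05. Swamee-Jain: f = 0.25/(log₁₀[1.31e-05/3.7 + 5.74/7269^0.9])² = 0.25/(log₁₀[3.53e-06 + 0.00192])² = 0.25/(-2.716)² = 0.0339.
Total minor-loss coefficient ΣK = 1·0.47 = 0.47.
ΔP = [f·L/D + ΣK]·(ρV²/2) = [0.0339·23.2/0.199 + 0.47]·(843·0.1907²/2) = [3.952 + 0.47]·15.32 = 67.76 Pa.
ΔP = 67.76 Pa = 6.78×10^-4 bar.

ΔP ≈ 6.78×10^-4 bar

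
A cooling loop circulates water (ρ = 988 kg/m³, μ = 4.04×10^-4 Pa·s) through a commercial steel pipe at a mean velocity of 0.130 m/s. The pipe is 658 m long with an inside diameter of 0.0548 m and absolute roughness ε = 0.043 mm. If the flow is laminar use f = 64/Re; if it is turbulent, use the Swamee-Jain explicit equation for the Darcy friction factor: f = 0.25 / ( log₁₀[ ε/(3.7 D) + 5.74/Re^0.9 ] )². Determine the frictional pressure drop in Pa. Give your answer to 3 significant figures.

Reynolds number Re = ρVD/μ = 988 · 0.13 · 0.0548 / 0.000404 = 1.742e+04.
Re > 4000 → turbulent. Relative roughness ε/D = 4.3e-05/0.0548 = 0.000785. Swamee-Jain: f = 0.25/(log₁₀[0.000785/3.7 + 5.74/1.742e+04^0.9])² = 0.25/(log₁₀[0.000212 + 0.000875])² = 0.25/(-2.964)² = 0.02846.
Darcy-Weisbach: ΔP = f(L/D)(ρV²/2) = 0.02846·(658/0.0548)·(988·0.13²/2) = 0.02846·1.201e+04·8.349 = 2853 Pa.

ΔP ≈ 2850 Pa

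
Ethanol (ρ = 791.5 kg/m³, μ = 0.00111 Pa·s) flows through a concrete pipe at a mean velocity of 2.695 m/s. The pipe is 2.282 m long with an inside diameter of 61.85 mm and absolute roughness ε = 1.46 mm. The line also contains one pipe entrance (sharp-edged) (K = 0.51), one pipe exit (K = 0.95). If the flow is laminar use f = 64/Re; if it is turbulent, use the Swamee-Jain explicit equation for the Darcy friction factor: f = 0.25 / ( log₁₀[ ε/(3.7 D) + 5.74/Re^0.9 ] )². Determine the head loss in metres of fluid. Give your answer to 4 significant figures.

Reynolds number Re = ρVD/μ = 791.5 · 2.695 · 0.06185 / 0.00111 = 1.189e+05.
Re > 4000 → turbulent. Relative roughness ε/D = 0.00146/0.06185 = 0.0236. Swamee-Jain: f = 0.25/(log₁₀[0.0236/3.7 + 5.74/1.189e+05^0.9])² = 0.25/(log₁₀[0.00638 + 0.000155])² = 0.25/(-2.185)² = 0.05238.
Total minor-loss coefficient ΣK = 1·0.51 + 1·0.95 = 1.46.
ΔP = [f·L/D + ΣK]·(ρV²/2) = [0.05238·2.282/0.06185 + 1.46]·(791.5·2.695²/2) = [1.932 + 1.46]·2874 = 9751 Pa.
Head loss h_f = ΔP/(ρg) = 9751/(791.5·9.81) = 1.256 m.

h_f ≈ 1.256 m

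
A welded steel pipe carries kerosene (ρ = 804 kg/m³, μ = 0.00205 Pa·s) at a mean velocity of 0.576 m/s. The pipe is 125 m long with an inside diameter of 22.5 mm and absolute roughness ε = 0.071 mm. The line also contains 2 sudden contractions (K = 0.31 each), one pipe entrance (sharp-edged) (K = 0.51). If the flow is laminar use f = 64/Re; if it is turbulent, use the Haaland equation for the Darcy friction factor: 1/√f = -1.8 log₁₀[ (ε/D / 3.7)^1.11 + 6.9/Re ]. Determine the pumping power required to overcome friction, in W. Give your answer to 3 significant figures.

P ≈ 6.92 W

Reynolds number Re = ρVD/μ = 804 · 0.576 · 0.0225 / 0.00205 = 5083.
Re > 4000 → turbulent. Relative roughness ε/D = 7.1e-05/0.0225 = 0.00316. Haaland: 1/√f = -1.8 log₁₀[(0.00316/3.7)^1.11 + 6.9/5083] = -1.8 log₁₀[0.000392 + 0.00136] = 4.963, so f = 0.0406.
Total minor-loss coefficient ΣK = 2·0.31 + 1·0.51 = 1.13.
ΔP = [f·L/D + ΣK]·(ρV²/2) = [0.0406·125/0.0225 + 1.13]·(804·0.576²/2) = [225.6 + 1.13]·133.4 = 3.024e+04 Pa.
Q = V·A = 0.576·0.0003976 = 0.000229 m³/s.
Pumping power P = QΔP = 0.000229·3.024e+04 = 6.925 W = 6.92 W.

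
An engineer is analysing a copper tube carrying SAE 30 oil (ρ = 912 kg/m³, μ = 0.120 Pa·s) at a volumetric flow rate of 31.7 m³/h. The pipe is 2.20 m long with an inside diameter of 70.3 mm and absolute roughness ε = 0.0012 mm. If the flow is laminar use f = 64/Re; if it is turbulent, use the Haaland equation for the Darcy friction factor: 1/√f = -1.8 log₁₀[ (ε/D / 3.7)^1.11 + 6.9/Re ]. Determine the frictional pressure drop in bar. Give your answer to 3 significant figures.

Q = 31.7 m³/h = 31.7/3600 = 0.008806 m³/s.
Cross-sectional area A = πD²/4 = π(0.0703)²/4 = 0.003882 m²; mean velocity V = Q/A = 0.008806/0.003882 = 2.269 m/s.
Reynolds number Re = ρVD/μ = 912 · 2.269 · 0.0703 / 0.12 = 1212.
Re < 2300 → laminar flow, so f = 64/Re = 64/1212 = 0.0528 (the turbulent correlation is not needed).
Darcy-Weisbach: ΔP = f(L/D)(ρV²/2) = 0.0528·(2.2/0.0703)·(912·2.269²/2) = 0.0528·31.29·2347 = 3878 Pa.
ΔP = 3878 Pa = 0.0388 bar.

ΔP ≈ 0.0388 bar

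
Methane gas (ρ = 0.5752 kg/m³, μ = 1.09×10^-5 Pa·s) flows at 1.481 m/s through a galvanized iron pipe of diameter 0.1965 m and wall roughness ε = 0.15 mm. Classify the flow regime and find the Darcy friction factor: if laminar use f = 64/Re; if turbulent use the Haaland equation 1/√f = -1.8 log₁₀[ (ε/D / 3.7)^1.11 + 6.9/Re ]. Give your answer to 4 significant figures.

f ≈ 0.02877

Re = ρVD/μ = 0.5752·1.481·0.1965/1.09e-05 = 1.536e+04.
Re > 4000 → turbulent. ε/D = 0.00015/0.1965 = 0.000763; Haaland: 1/√f = -1.8 log₁₀[8.11e-05 + 0.000449] = 5.896, so f = 0.02877.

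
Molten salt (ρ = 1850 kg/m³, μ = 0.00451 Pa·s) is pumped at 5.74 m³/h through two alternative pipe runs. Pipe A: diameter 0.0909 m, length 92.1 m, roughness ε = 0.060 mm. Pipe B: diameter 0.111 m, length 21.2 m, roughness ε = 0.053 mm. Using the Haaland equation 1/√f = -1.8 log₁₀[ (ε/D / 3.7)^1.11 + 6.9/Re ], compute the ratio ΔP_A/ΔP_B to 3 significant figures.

Pipe A: V = Q/A = 0.001594/0.00649 = 0.2457 m/s; Re = 9161; ε/D = 0.00066; Haaland → f = 0.03243; ΔP_A = f(L/D)(ρV²/2) = 1835 Pa.
Pipe B: V = Q/A = 0.001594/0.009677 = 0.1648 m/s; Re = 7502; ε/D = 0.000477; Haaland → f = 0.03397; ΔP_B = f(L/D)(ρV²/2) = 162.9 Pa.
ΔP_A/ΔP_B = 1835/162.9 = 11.3.

ΔP_A/ΔP_B ≈ 11.3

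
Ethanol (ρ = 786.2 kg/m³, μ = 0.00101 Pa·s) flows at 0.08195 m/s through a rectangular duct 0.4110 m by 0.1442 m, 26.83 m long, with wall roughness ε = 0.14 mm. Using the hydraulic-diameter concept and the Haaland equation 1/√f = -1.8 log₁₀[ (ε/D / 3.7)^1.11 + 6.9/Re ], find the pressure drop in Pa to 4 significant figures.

Hydraulic diameter D_h = 4A/P = 4·(0.411·0.1442)/(2·(0.411+0.1442)) = 0.2371/1.11 = 0.2135 m.
Re = ρVD_h/μ = 786.2·0.08195·0.2135/0.00101 = 1.362e+04.
ε/D_h = 0.00014/0.2135 = 0.000656; Haaland gives 1/√f = -1.8 log₁₀[6.85e-05+0.000507] = 5.832, so f = 0.0294.
ΔP = f(L/D_h)(ρV²/2) = 0.0294·26.83/0.2135·2.64 = 9.753 Pa.

ΔP ≈ 9.753 Pa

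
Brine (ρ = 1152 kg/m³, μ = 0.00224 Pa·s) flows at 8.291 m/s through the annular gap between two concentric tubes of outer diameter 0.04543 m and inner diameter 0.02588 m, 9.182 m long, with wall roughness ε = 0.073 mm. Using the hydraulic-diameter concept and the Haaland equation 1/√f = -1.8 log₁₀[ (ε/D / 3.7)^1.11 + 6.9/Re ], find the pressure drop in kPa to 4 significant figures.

ΔP ≈ 541.6 kPa

Hydraulic diameter D_h = 4A/P = D_o - D_i = 0.04543 - 0.02588 = 0.01955 m.
Re = ρVD_h/μ = 1152·8.291·0.01955/0.00224 = 8.336e+04.
ε/D_h = 7.3e-05/0.01955 = 0.00373; Haaland gives 1/√f = -1.8 log₁₀[0.000473+8.28e-05] = 5.86, so f = 0.02912.
ΔP = f(L/D_h)(ρV²/2) = 0.02912·9.182/0.01955·3.959e+04 = 5.416e+05 Pa.
ΔP = 541.6 kPa.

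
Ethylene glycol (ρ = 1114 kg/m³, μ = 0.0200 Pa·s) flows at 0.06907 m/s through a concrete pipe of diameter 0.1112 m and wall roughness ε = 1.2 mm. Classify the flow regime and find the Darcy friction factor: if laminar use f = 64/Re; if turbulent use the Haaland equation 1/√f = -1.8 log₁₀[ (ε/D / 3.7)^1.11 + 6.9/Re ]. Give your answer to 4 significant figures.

f ≈ 0.1496

Re = ρVD/μ = 1114·0.06907·0.1112/0.02 = 427.8.
Re < 2300 → laminar, so f = 64/Re = 0.1496 (roughness is irrelevant in laminar flow).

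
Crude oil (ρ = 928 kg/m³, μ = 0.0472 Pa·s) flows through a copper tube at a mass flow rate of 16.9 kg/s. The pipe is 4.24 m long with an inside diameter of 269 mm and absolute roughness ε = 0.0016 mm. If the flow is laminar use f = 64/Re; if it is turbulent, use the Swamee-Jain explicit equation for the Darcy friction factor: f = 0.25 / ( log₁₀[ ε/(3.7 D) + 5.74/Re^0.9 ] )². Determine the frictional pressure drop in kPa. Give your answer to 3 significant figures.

ΔP ≈ 0.0284 kPa

A = πD²/4 = π(0.269)²/4 = 0.05683 m²; mean velocity V = ṁ/(ρA) = 16.9/(928 · 0.05683) = 0.3204 m/s.
Reynolds number Re = ρVD/μ = 928 · 0.3204 · 0.269 / 0.0472 = 1695.
Re < 2300 → laminar flow, so f = 64/Re = 64/1695 = 0.03776 (the turbulent correlation is not needed).
Darcy-Weisbach: ΔP = f(L/D)(ρV²/2) = 0.03776·(4.24/0.269)·(928·0.3204²/2) = 0.03776·15.76·47.64 = 28.36 Pa.
ΔP = 28.36 Pa = 0.0284 kPa.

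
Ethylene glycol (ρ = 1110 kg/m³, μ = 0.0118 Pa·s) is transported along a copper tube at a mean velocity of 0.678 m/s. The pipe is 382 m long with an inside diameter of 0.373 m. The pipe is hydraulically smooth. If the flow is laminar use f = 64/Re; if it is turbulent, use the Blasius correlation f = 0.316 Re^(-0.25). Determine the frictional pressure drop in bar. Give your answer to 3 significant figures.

ΔP ≈ 0.0665 bar

Reynolds number Re = ρVD/μ = 1110 · 0.678 · 0.373 / 0.0118 = 2.379e+04.
Re > 4000 → turbulent. Smooth-pipe (Blasius): f = 0.316 Re^(-0.25) = 0.316/(2.379e+04)^0.25 = 0.02544.
Darcy-Weisbach: ΔP = f(L/D)(ρV²/2) = 0.02544·(382/0.373)·(1110·0.678²/2) = 0.02544·1024·255.1 = 6648 Pa.
ΔP = 6648 Pa = 0.0665 bar.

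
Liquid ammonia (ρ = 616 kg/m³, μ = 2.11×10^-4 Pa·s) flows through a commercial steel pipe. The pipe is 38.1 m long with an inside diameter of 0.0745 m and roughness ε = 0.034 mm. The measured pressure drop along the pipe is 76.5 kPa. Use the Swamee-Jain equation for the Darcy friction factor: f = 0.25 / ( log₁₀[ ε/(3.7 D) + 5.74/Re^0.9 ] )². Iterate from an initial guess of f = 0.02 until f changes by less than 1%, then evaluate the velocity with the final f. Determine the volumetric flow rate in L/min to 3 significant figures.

Q ≈ 1400 L/min

Rearranging Darcy-Weisbach: V = √(2·ΔP·D/(f·L·ρ)). With ε/D = 3.4e-05/0.0745 = 0.000456, iterate starting from f = 0.02:
  f = 0.02 → V = √(2·7.65e+04·0.0745/(0.02·38.1·616)) = 4.928 m/s; Re = ρVD/μ = 1.072e+06; f → 0.01696
  f = 0.01696 → V = 5.351 m/s; Re = 1.164e+06; f → 0.01692
Converged (Δf/f < 1%). With the final f = 0.01692: V = √(2·7.65e+04·0.0745/(0.01692·38.1·616)) = 5.358 m/s.
Q = V·A = 5.358·(π/4·0.0745²) = 0.02335 m³/s = 1400 L/min.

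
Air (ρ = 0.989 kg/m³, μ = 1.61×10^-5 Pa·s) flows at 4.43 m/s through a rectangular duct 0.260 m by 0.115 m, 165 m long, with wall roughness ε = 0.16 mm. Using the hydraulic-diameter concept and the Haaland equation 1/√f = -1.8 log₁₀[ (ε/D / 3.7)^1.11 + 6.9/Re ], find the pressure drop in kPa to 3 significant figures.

ΔP ≈ 0.243 kPa

Hydraulic diameter D_h = 4A/P = 4·(0.26·0.115)/(2·(0.26+0.115)) = 0.1196/0.75 = 0.1595 m.
Re = ρVD_h/μ = 0.989·4.43·0.1595/1.61e-05 = 4.34e+04.
ε/D_h = 0.00016/0.1595 = 0.001; Haaland gives 1/√f = -1.8 log₁₀[0.00011+0.000159] = 6.427, so f = 0.02421.
ΔP = f(L/D_h)(ρV²/2) = 0.02421·165/0.1595·9.705 = 243.1 Pa.
ΔP = 0.243 kPa.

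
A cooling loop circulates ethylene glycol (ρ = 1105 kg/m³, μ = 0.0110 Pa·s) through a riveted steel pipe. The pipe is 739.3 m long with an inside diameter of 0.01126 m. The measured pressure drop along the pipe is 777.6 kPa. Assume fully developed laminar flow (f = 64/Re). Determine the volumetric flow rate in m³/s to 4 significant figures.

Q ≈ 3.773×10^-5 m³/s

For laminar flow, f = 64/Re with Re = ρVD/μ, so Darcy-Weisbach reduces to ΔP = 32μLV/D². Solving for V: V = ΔP·D²/(32μL) = 7.776e+05·(0.01126)²/(32·0.011·739.3) = 0.3789 m/s.
Check: Re = ρVD/μ = 1105·0.3789·0.01126/0.011 = 428.5 < 2300, so the laminar assumption holds.
Q = V·A = 0.3789·(π/4·0.01126²) = 3.773e-05 m³/s = 3.773×10^-5 m³/s.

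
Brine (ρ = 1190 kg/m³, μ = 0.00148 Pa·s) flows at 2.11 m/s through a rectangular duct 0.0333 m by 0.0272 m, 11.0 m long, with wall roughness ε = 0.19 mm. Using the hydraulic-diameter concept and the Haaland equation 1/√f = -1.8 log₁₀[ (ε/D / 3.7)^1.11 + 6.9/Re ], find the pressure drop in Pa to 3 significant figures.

Hydraulic diameter D_h = 4A/P = 4·(0.0333·0.0272)/(2·(0.0333+0.0272)) = 0.003623/0.121 = 0.02994 m.
Re = ρVD_h/μ = 1190·2.11·0.02994/0.00148 = 5.08e+04.
ε/D_h = 0.00019/0.02994 = 0.00635; Haaland gives 1/√f = -1.8 log₁₀[0.000851+0.000136] = 5.41, so f = 0.03416.
ΔP = f(L/D_h)(ρV²/2) = 0.03416·11/0.02994·2649 = 3.325e+04 Pa.

ΔP ≈ 33200 Pa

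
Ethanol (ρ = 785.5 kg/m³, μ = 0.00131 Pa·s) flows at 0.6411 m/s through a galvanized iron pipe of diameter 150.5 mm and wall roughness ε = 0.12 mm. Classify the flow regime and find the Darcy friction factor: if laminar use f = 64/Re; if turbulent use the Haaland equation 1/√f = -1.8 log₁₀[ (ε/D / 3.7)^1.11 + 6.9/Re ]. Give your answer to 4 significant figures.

f ≈ 0.02267

Re = ρVD/μ = 785.5·0.6411·0.1505/0.00131 = 5.785e+04.
Re > 4000 → turbulent. ε/D = 0.00012/0.1505 = 0.000797; Haaland: 1/√f = -1.8 log₁₀[8.51e-05 + 0.000119] = 6.641, so f = 0.02267.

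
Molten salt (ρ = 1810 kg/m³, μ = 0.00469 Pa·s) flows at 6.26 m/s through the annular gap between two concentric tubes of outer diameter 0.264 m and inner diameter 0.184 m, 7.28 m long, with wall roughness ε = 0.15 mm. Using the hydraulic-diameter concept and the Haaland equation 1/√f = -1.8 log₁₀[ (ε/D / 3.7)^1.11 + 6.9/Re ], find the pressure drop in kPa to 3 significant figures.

Hydraulic diameter D_h = 4A/P = D_o - D_i = 0.264 - 0.184 = 0.08 m.
Re = ρVD_h/μ = 1810·6.26·0.08/0.00469 = 1.933e+05.
ε/D_h = 0.00015/0.08 = 0.00187; Haaland gives 1/√f = -1.8 log₁₀[0.00022+3.57e-05] = 6.466, so f = 0.02392.
ΔP = f(L/D_h)(ρV²/2) = 0.02392·7.28/0.08·3.546e+04 = 7.719e+04 Pa.
ΔP = 77.2 kPa.

ΔP ≈ 77.2 kPa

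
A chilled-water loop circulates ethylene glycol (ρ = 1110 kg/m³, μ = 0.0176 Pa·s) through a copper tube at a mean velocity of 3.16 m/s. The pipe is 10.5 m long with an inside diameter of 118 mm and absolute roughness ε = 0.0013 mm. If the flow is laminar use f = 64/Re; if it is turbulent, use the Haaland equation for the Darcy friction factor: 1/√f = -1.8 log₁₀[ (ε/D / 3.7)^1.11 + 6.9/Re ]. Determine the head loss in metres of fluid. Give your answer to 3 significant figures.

Reynolds number Re = ρVD/μ = 1110 · 3.16 · 0.118 / 0.0176 = 2.352e+04.
Re > 4000 → turbulent. Relative roughness ε/D = 1.3e-06/0.118 = 1.1e-05. Haaland: 1/√f = -1.8 log₁₀[(1.1e-05/3.7)^1.11 + 6.9/2.352e+04] = -1.8 log₁₀[7.34e-07 + 0.000293] = 6.357, so f = 0.02475.
Darcy-Weisbach: ΔP = f(L/D)(ρV²/2) = 0.02475·(10.5/0.118)·(1110·3.16²/2) = 0.02475·88.98·5542 = 1.22e+04 Pa.
Head loss h_f = ΔP/(ρg) = 1.22e+04/(1110·9.81) = 1.12 m.

h_f ≈ 1.12 m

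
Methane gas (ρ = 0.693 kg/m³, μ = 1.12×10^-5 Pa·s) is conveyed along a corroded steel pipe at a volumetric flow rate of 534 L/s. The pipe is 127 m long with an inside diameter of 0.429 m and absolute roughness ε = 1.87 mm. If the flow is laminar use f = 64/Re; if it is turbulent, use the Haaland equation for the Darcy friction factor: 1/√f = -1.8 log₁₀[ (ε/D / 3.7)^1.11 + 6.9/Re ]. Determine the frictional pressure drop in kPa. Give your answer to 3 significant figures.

ΔP ≈ 0.0422 kPa

Q = 534 L/s = 534/1000 = 0.534 m³/s.
Cross-sectional area A = πD²/4 = π(0.429)²/4 = 0.1445 m²; mean velocity V = Q/A = 0.534/0.1445 = 3.694 m/s.
Reynolds number Re = ρVD/μ = 0.693 · 3.694 · 0.429 / 1.12e-05 = 9.806e+04.
Re > 4000 → turbulent. Relative roughness ε/D = 0.00187/0.429 = 0.00436. Haaland: 1/√f = -1.8 log₁₀[(0.00436/3.7)^1.11 + 6.9/9.806e+04] = -1.8 log₁₀[0.000561 + 7.04e-05] = 5.759, so f = 0.03015.
Darcy-Weisbach: ΔP = f(L/D)(ρV²/2) = 0.03015·(127/0.429)·(0.693·3.694²/2) = 0.03015·296·4.729 = 42.21 Pa.
ΔP = 42.21 Pa = 0.0422 kPa.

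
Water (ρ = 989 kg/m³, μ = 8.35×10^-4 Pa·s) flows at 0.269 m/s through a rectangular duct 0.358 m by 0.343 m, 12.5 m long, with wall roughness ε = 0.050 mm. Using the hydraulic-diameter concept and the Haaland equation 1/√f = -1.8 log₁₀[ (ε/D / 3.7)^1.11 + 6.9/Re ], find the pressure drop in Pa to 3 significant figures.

ΔP ≈ 23.1 Pa

Hydraulic diameter D_h = 4A/P = 4·(0.358·0.343)/(2·(0.358+0.343)) = 0.4912/1.402 = 0.3503 m.
Re = ρVD_h/μ = 989·0.269·0.3503/0.000835 = 1.116e+05.
ε/D_h = 5e-05/0.3503 = 0.000143; Haaland gives 1/√f = -1.8 log₁₀[1.26e-05+6.18e-05] = 7.431, so f = 0.01811.
ΔP = f(L/D_h)(ρV²/2) = 0.01811·12.5/0.3503·35.78 = 23.12 Pa.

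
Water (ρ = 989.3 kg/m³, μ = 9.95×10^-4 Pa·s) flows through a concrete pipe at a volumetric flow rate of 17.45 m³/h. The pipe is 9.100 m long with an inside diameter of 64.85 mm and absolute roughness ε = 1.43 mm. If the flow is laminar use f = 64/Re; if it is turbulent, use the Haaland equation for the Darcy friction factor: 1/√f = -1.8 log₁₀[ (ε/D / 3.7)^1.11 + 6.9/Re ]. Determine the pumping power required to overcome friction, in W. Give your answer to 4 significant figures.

Q = 17.45 m³/h = 17.45/3600 = 0.004847 m³/s.
Cross-sectional area A = πD²/4 = π(0.06485)²/4 = 0.003303 m²; mean velocity V = Q/A = 0.004847/0.003303 = 1.468 m/s.
Reynolds number Re = ρVD/μ = 989.3 · 1.468 · 0.06485 / 0.000995 = 9.462e+04.
Re > 4000 → turbulent. Relative roughness ε/D = 0.00143/0.06485 = 0.0221. Haaland: 1/√f = -1.8 log₁₀[(0.0221/3.7)^1.11 + 6.9/9.462e+04] = -1.8 log₁₀[0.00339 + 7.29e-05] = 4.428, so f = 0.05099.
Darcy-Weisbach: ΔP = f(L/D)(ρV²/2) = 0.05099·(9.1/0.06485)·(989.3·1.468²/2) = 0.05099·140.3·1065 = 7622 Pa.
Pumping power P = QΔP = 0.004847·7622 = 36.947 W = 36.95 W.

P ≈ 36.95 W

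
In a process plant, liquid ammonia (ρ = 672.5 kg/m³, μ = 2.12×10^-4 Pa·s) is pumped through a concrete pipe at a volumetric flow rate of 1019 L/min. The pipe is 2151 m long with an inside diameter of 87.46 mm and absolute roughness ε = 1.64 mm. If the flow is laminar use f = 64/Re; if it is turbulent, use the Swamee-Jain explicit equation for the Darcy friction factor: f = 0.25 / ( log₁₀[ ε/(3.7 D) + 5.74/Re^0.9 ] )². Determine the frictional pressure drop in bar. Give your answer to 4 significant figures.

ΔP ≈ 31.43 bar

Q = 1019 L/min = 1019/60000 = 0.01698 m³/s.
Cross-sectional area A = πD²/4 = π(0.08746)²/4 = 0.006008 m²; mean velocity V = Q/A = 0.01698/0.006008 = 2.827 m/s.
Reynolds number Re = ρVD/μ = 672.5 · 2.827 · 0.08746 / 0.000212 = 7.843e+05.
Re > 4000 → turbulent. Relative roughness ε/D = 0.00164/0.08746 = 0.0188. Swamee-Jain: f = 0.25/(log₁₀[0.0188/3.7 + 5.74/7.843e+05^0.9])² = 0.25/(log₁₀[0.00507 + 2.84e-05])² = 0.25/(-2.293)² = 0.04756.
Darcy-Weisbach: ΔP = f(L/D)(ρV²/2) = 0.04756·(2151/0.08746)·(672.5·2.827²/2) = 0.04756·2.459e+04·2687 = 3.143e+06 Pa.
ΔP = 3.143e+06 Pa = 31.43 bar.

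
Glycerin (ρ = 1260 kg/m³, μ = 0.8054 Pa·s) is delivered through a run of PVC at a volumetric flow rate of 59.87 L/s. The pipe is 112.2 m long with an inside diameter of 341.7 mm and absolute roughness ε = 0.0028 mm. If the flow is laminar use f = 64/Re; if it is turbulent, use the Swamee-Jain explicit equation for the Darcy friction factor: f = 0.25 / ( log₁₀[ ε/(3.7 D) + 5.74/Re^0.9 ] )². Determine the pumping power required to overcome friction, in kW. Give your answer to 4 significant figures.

Q = 59.87 L/s = 59.87/1000 = 0.05987 m³/s.
Cross-sectional area A = πD²/4 = π(0.3417)²/4 = 0.0917 m²; mean velocity V = Q/A = 0.05987/0.0917 = 0.6529 m/s.
Reynolds number Re = ρVD/μ = 1260 · 0.6529 · 0.3417 / 0.805 = 349.
Re < 2300 → laminar flow, so f = 64/Re = 64/349 = 0.1834 (the turbulent correlation is not needed).
Darcy-Weisbach: ΔP = f(L/D)(ρV²/2) = 0.1834·(112.2/0.3417)·(1260·0.6529²/2) = 0.1834·328.4·268.5 = 1.617e+04 Pa.
Pumping power P = QΔP = 0.05987·1.617e+04 = 968.06 W = 0.9681 kW.

P ≈ 0.9681 kW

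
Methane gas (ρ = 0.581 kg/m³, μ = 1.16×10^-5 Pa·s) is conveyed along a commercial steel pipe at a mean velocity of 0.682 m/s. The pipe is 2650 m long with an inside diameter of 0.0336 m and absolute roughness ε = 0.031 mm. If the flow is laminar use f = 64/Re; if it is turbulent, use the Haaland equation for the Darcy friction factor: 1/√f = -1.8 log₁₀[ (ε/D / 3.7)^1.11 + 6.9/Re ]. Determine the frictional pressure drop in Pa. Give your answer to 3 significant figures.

ΔP ≈ 594 Pa

Reynolds number Re = ρVD/μ = 0.581 · 0.682 · 0.0336 / 1.16e-05 = 1148.
Re < 2300 → laminar flow, so f = 64/Re = 64/1148 = 0.05576 (the turbulent correlation is not needed).
Darcy-Weisbach: ΔP = f(L/D)(ρV²/2) = 0.05576·(2650/0.0336)·(0.581·0.682²/2) = 0.05576·7.887e+04·0.1351 = 594.2 Pa.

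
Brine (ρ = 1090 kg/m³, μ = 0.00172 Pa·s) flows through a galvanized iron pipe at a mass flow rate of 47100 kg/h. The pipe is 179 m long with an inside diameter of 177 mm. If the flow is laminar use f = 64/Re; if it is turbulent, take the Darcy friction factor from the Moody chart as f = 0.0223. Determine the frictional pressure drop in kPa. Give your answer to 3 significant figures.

ΔP ≈ 2.92 kPa

ṁ = 47100 kg/h = 47100/3600 = 13.08 kg/s.
A = πD²/4 = π(0.177)²/4 = 0.02461 m²; mean velocity V = ṁ/(ρA) = 13.08/(1090 · 0.02461) = 0.4878 m/s.
Reynolds number Re = ρVD/μ = 1090 · 0.4878 · 0.177 / 0.00172 = 5.472e+04.
Re > 4000 → turbulent; use the Moody-chart value f = 0.0223.
Darcy-Weisbach: ΔP = f(L/D)(ρV²/2) = 0.0223·(179/0.177)·(1090·0.4878²/2) = 0.0223·1011·129.7 = 2925 Pa.
ΔP = 2925 Pa = 2.92 kPa.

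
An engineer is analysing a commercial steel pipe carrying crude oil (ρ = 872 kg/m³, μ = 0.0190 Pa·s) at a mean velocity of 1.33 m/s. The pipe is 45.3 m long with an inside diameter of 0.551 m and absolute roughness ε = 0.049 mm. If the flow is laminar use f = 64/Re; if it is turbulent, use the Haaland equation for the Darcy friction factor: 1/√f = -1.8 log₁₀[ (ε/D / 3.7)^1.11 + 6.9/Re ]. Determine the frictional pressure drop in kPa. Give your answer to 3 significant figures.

ΔP ≈ 1.45 kPa

Reynolds number Re = ρVD/μ = 872 · 1.33 · 0.551 / 0.019 = 3.363e+04.
Re > 4000 → turbulent. Relative roughness ε/D = 4.9e-05/0.551 = 8.89e-05. Haaland: 1/√f = -1.8 log₁₀[(8.89e-05/3.7)^1.11 + 6.9/3.363e+04] = -1.8 log₁₀[7.46e-06 + 0.000205] = 6.61, so f = 0.02289.
Darcy-Weisbach: ΔP = f(L/D)(ρV²/2) = 0.02289·(45.3/0.551)·(872·1.33²/2) = 0.02289·82.21·771.2 = 1451 Pa.
ΔP = 1451 Pa = 1.45 kPa.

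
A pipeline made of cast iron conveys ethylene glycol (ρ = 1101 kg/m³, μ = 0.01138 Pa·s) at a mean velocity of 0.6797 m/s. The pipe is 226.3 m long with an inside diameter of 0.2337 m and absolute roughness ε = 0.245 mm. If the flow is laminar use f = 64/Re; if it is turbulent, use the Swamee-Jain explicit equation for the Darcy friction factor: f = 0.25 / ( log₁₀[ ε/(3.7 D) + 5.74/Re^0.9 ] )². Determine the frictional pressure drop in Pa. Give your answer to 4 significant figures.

Reynolds number Re = ρVD/μ = 1101 · 0.6797 · 0.2337 / 0.0114 = 1.537e+04.
Re > 4000 → turbulent. Relative roughness ε/D = 0.000245/0.2337 = 0.00105. Swamee-Jain: f = 0.25/(log₁₀[0.00105/3.7 + 5.74/1.537e+04^0.9])² = 0.25/(log₁₀[0.000283 + 0.000979])² = 0.25/(-2.899)² = 0.02975.
Darcy-Weisbach: ΔP = f(L/D)(ρV²/2) = 0.02975·(226.3/0.2337)·(1101·0.6797²/2) = 0.02975·968.3·254.3 = 7327 Pa.

ΔP ≈ 7327 Pa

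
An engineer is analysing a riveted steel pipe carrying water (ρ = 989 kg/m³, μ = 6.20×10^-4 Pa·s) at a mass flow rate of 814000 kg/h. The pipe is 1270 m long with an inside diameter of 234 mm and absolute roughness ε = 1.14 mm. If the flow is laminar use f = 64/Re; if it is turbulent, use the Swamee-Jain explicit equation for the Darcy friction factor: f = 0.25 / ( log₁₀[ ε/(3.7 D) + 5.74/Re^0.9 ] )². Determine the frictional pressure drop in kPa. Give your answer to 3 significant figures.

ΔP ≈ 2290 kPa

ṁ = 814000 kg/h = 814000/3600 = 226.1 kg/s.
A = πD²/4 = π(0.234)²/4 = 0.04301 m²; mean velocity V = ṁ/(ρA) = 226.1/(989 · 0.04301) = 5.316 m/s.
Reynolds number Re = ρVD/μ = 989 · 5.316 · 0.234 / 0.00062 = 1.984e+06.
Re > 4000 → turbulent. Relative roughness ε/D = 0.00114/0.234 = 0.00487. Swamee-Jain: f = 0.25/(log₁₀[0.00487/3.7 + 5.74/1.984e+06^0.9])² = 0.25/(log₁₀[0.00132 + 1.23e-05])² = 0.25/(-2.876)² = 0.03021.
Darcy-Weisbach: ΔP = f(L/D)(ρV²/2) = 0.03021·(1270/0.234)·(989·5.316²/2) = 0.03021·5427·1.398e+04 = 2.292e+06 Pa.
ΔP = 2.292e+06 Pa = 2290 kPa.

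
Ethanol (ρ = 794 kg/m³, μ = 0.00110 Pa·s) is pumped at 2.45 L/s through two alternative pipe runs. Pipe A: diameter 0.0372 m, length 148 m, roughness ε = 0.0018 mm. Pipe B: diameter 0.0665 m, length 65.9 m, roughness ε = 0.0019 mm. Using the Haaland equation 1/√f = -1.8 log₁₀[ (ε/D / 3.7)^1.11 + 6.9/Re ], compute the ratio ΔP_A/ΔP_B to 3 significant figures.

ΔP_A/ΔP_B ≈ 36.1

Pipe A: V = Q/A = 0.00245/0.001087 = 2.254 m/s; Re = 6.053e+04; ε/D = 4.84e-05; Haaland → f = 0.01999; ΔP_A = f(L/D)(ρV²/2) = 1.605e+05 Pa.
Pipe B: V = Q/A = 0.00245/0.003473 = 0.7054 m/s; Re = 3.386e+04; ε/D = 2.86e-05; Haaland → f = 0.02271; ΔP_B = f(L/D)(ρV²/2) = 4446 Pa.
ΔP_A/ΔP_B = 1.605e+05/4446 = 36.1.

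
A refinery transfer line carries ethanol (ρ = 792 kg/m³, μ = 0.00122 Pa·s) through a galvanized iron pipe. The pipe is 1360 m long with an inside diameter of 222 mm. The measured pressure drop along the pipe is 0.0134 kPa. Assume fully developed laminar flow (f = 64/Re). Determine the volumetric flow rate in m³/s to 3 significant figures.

Q ≈ 4.81×10^-4 m³/s

For laminar flow, f = 64/Re with Re = ρVD/μ, so Darcy-Weisbach reduces to ΔP = 32μLV/D². Solving for V: V = ΔP·D²/(32μL) = 13.4·(0.222)²/(32·0.00122·1360) = 0.01244 m/s.
Check: Re = ρVD/μ = 792·0.01244·0.222/0.00122 = 1793 < 2300, so the laminar assumption holds.
Q = V·A = 0.01244·(π/4·0.222²) = 0.0004815 m³/s = 4.81×10^-4 m³/s.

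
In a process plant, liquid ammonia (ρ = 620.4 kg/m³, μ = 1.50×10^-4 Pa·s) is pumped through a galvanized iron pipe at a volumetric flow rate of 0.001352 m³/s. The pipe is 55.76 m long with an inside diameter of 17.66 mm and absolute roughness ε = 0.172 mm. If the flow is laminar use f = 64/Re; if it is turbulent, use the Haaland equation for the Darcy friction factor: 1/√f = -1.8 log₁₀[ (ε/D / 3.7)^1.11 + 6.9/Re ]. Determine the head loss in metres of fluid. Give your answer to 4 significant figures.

h_f ≈ 185.3 m

Cross-sectional area A = πD²/4 = π(0.01766)²/4 = 0.0002449 m²; mean velocity V = Q/A = 0.001352/0.0002449 = 5.52 m/s.
Reynolds number Re = ρVD/μ = 620.4 · 5.52 · 0.01766 / 0.00015 = 4.032e+05.
Re > 4000 → turbulent. Relative roughness ε/D = 0.000172/0.01766 = 0.00974. Haaland: 1/√f = -1.8 log₁₀[(0.00974/3.7)^1.11 + 6.9/4.032e+05] = -1.8 log₁₀[0.00137 + 1.71e-05] = 5.144, so f = 0.03779.
Darcy-Weisbach: ΔP = f(L/D)(ρV²/2) = 0.03779·(55.76/0.01766)·(620.4·5.52²/2) = 0.03779·3157·9450 = 1.127e+06 Pa.
Head loss h_f = ΔP/(ρg) = 1.127e+06/(620.4·9.81) = 185.3 m.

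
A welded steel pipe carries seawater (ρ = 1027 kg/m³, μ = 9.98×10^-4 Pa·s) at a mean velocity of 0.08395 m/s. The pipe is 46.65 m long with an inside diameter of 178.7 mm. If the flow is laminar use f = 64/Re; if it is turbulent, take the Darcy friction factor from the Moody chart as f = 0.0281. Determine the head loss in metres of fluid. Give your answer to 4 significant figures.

Reynolds number Re = ρVD/μ = 1027 · 0.08395 · 0.1787 / 0.000998 = 1.544e+04.
Re > 4000 → turbulent; use the Moody-chart value f = 0.0281.
Darcy-Weisbach: ΔP = f(L/D)(ρV²/2) = 0.0281·(46.65/0.1787)·(1027·0.08395²/2) = 0.0281·261.1·3.619 = 26.55 Pa.
Head loss h_f = ΔP/(ρg) = 26.55/(1027·9.81) = 0.002635 m.

h_f ≈ 0.002635 m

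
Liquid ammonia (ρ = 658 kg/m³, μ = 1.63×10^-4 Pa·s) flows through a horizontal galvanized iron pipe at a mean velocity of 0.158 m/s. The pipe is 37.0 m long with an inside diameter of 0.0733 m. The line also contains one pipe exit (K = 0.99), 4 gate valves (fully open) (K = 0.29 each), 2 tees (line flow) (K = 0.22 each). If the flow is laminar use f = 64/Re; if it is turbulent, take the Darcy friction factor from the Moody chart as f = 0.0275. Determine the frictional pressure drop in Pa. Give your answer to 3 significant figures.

Reynolds number Re = ρVD/μ = 658 · 0.158 · 0.0733 / 0.000163 = 4.675e+04.
Re > 4000 → turbulent; use the Moody-chart value f = 0.0275.
Total minor-loss coefficient ΣK = 1·0.99 + 4·0.29 + 2·0.22 = 2.59.
ΔP = [f·L/D + ΣK]·(ρV²/2) = [0.0275·37/0.0733 + 2.59]·(658·0.158²/2) = [13.88 + 2.59]·8.213 = 135.3 Pa.

ΔP ≈ 135 Pa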